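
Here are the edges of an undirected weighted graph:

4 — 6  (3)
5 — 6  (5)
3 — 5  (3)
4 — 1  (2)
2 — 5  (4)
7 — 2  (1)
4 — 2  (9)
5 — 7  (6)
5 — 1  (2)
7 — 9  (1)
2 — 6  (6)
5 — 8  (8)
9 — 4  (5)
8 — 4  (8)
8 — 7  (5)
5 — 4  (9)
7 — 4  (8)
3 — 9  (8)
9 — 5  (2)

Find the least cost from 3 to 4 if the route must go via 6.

11

Best 3 to 6: 3–5–6 costing 8
Shortest 6→4: 6–4 = 3
Total via 6: 8 + 3 = 11.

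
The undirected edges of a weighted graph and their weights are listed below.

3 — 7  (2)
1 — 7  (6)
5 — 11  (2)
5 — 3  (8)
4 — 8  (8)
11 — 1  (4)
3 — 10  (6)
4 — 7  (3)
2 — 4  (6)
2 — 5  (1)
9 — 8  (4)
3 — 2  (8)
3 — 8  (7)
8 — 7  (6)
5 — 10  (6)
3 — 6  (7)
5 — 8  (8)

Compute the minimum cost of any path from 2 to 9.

Running Dijkstra from 2:
2: 0
5: 1  (via 2)
11: 3  (via 5)
4: 6  (via 2)
1: 7  (via 11)
10: 7  (via 5)
3: 8  (via 2)
7: 9  (via 4)
8: 9  (via 5)
9: 13  (via 8)
Shortest route: 2 → 5 → 8 → 9 = 13.

13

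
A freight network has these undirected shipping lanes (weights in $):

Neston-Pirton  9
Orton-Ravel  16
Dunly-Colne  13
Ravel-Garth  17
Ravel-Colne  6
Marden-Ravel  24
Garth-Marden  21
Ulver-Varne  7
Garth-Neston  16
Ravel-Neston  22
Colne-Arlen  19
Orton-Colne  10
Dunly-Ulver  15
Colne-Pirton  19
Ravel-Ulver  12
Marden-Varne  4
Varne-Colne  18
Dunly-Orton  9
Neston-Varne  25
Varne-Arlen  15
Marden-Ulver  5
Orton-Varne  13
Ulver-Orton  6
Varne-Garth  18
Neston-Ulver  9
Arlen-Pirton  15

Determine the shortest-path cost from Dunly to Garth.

$36

Enumerating some paths:
Dunly - Ulver - Varne - Garth: 15+7+18 = 40
Dunly - Colne - Ravel - Garth: 13+6+17 = 36
Dunly - Ulver - Neston - Garth: 15+9+16 = 40
The minimum is $36 via Dunly - Colne - Ravel - Garth.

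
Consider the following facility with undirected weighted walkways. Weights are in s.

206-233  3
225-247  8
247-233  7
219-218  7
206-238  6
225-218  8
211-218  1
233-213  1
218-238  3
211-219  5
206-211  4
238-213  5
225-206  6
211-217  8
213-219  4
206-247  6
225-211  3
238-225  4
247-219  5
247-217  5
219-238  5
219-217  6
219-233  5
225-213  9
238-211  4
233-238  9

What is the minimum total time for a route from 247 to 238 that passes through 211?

Best 247 to 211: 247–219–211 costing 10
Best 211 to 238: 211–238 costing 4
Total via 211: 10 + 4 = 14 s.

14 s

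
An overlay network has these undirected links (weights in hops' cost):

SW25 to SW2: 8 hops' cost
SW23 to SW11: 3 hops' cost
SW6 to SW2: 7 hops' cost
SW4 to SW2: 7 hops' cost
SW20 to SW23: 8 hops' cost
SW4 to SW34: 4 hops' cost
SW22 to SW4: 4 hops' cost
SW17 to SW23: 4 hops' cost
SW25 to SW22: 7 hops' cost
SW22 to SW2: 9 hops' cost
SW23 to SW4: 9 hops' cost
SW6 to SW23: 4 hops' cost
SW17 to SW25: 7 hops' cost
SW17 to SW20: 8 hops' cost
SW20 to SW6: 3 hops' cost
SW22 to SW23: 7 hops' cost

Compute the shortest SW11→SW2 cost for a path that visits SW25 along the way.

22 hops' cost

Best SW11 to SW25: SW11 → SW23 → SW17 → SW25 costing 14
Shortest SW25→SW2: SW25 → SW2 = 8
Total via SW25: 14 + 8 = 22 hops' cost.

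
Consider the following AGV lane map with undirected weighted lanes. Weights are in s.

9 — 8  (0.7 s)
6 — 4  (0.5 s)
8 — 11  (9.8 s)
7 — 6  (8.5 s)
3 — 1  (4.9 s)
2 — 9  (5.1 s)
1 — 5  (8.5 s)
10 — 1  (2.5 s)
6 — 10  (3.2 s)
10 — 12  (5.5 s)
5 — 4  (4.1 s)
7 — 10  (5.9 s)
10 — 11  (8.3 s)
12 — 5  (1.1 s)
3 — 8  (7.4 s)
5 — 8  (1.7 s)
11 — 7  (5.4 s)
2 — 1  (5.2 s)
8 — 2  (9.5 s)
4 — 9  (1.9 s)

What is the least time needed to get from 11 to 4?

12 s

Enumerating some paths:
11 → 7 → 6 → 4: 5.4+8.5+0.5 = 14.4
11 → 8 → 9 → 4: 9.8+0.7+1.9 = 12.4
11 → 7 → 10 → 6 → 4: 5.4+5.9+3.2+0.5 = 15
11 → 10 → 6 → 4: 8.3+3.2+0.5 = 12
Cheapest is 11 → 10 → 6 → 4 at 12 s.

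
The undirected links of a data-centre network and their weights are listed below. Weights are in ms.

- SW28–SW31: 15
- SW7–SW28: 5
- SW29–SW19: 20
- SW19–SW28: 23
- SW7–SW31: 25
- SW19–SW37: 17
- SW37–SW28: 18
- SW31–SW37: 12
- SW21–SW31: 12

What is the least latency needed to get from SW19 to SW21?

41 ms

Settle nodes by increasing distance from SW19:
SW19: 0
SW37: 17  (via SW19)
SW29: 20  (via SW19)
SW28: 23  (via SW19)
SW7: 28  (via SW28)
SW31: 29  (via SW37)
SW21: 41  (via SW31)
Shortest route: SW19–SW37–SW31–SW21 = 41 ms.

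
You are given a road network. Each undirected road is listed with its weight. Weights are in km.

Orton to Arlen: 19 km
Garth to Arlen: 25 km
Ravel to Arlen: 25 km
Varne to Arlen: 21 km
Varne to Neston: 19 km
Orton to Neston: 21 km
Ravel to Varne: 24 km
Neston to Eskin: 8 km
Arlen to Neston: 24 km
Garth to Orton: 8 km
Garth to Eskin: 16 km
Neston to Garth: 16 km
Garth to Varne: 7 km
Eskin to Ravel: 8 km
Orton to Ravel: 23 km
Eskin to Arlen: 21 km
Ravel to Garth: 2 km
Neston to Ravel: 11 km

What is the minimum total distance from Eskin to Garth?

10 km

Shortest distances from Eskin:
Eskin: 0
Neston: 8  (via Eskin)
Ravel: 8  (via Eskin)
Garth: 10  (via Ravel)
Shortest route: Eskin → Ravel → Garth = 10 km.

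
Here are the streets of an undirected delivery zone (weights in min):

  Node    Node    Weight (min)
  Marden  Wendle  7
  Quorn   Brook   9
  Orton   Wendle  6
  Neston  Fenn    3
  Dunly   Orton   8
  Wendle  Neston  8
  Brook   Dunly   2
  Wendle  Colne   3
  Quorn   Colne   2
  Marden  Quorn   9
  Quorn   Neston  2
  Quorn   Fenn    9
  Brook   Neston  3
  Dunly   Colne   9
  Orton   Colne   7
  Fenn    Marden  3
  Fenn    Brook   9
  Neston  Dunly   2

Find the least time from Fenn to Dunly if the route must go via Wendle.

19 min

Best Fenn to Wendle: Fenn → Marden → Wendle costing 10
Best Wendle to Dunly: Wendle → Colne → Quorn → Neston → Dunly costing 9
Total via Wendle: 10 + 9 = 19 min.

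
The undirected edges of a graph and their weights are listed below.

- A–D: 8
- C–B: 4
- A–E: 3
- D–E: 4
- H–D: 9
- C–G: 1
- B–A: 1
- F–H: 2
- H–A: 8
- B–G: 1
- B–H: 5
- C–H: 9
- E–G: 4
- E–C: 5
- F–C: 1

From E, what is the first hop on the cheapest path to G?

G

Enumerating some paths:
E → G: 4 = 4
E → A → B → G: 3+1+1 = 5
Cheapest is E → G at 4.
So from E the first move is to G.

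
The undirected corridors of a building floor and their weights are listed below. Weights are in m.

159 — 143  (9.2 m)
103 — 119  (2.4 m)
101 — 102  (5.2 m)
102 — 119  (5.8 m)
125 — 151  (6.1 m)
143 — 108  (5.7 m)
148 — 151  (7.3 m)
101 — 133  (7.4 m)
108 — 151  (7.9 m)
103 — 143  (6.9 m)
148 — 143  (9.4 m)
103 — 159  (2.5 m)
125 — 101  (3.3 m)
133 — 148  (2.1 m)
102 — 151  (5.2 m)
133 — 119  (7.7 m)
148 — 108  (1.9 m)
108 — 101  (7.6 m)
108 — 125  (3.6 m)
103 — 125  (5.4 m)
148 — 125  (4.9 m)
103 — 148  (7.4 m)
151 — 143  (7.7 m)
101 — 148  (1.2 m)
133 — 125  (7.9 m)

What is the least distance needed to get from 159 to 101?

11.1 m

Shortest distances from 159:
159: 0
103: 2.5  (via 159)
119: 4.9  (via 103)
125: 7.9  (via 103)
143: 9.2  (via 159)
148: 9.9  (via 103)
102: 10.7  (via 119)
101: 11.1  (via 148)
Shortest route: 159–103–148–101 = 11.1 m.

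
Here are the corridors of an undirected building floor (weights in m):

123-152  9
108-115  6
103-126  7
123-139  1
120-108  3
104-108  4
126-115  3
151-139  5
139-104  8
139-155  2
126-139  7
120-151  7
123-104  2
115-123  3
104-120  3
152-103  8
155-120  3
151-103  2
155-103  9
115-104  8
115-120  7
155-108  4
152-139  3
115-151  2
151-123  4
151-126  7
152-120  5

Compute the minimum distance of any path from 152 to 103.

8 m

Running Dijkstra from 152:
152: 0
139: 3  (via 152)
123: 4  (via 139)
120: 5  (via 152)
155: 5  (via 139)
104: 6  (via 123)
115: 7  (via 123)
108: 8  (via 120)
151: 8  (via 139)
103: 8  (via 152)
Shortest route: 152–103 = 8 m.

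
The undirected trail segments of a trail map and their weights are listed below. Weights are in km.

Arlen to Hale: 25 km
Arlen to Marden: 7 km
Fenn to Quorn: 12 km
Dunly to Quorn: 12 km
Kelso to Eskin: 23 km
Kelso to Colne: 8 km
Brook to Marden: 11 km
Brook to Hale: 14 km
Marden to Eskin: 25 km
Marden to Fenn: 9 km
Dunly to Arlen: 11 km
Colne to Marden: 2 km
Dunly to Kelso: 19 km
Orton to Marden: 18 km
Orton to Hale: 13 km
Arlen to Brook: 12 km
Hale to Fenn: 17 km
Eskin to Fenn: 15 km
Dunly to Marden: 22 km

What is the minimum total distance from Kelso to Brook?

21 km

Shortest distances from Kelso:
Kelso: 0
Colne: 8  (via Kelso)
Marden: 10  (via Colne)
Arlen: 17  (via Marden)
Fenn: 19  (via Marden)
Dunly: 19  (via Kelso)
Brook: 21  (via Marden)
Shortest route: Kelso → Colne → Marden → Brook = 21 km.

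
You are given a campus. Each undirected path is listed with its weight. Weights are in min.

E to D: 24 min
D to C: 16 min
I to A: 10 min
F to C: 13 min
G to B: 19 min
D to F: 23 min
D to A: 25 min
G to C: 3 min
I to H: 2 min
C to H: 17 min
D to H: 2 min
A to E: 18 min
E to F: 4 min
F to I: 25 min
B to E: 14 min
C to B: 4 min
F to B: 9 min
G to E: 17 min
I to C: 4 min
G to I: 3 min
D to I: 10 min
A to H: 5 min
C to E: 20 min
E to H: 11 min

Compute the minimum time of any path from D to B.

Enumerating some paths:
D → H → I → C → B: 2+2+4+4 = 12
D → H → I → G → C → B: 2+2+3+3+4 = 14
Cheapest is D → H → I → C → B at 12 min.

12 min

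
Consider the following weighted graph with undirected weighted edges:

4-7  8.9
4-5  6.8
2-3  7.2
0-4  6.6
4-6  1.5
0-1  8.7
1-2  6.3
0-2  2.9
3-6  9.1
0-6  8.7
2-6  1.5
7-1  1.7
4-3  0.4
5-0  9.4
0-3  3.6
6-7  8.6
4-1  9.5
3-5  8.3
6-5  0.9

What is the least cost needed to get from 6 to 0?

4.4

Compare a few routes:
6 → 4 → 3 → 0: 1.5+0.4+3.6 = 5.5
6 → 2 → 0: 1.5+2.9 = 4.4
Cheapest is 6 → 2 → 0 at 4.4.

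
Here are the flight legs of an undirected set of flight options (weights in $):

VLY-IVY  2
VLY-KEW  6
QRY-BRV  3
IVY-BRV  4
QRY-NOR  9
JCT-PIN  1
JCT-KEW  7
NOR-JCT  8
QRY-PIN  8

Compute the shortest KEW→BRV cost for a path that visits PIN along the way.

$19

Best KEW to PIN: KEW–JCT–PIN costing 8
Best PIN to BRV: PIN–QRY–BRV costing 11
Total via PIN: 8 + 11 = $19.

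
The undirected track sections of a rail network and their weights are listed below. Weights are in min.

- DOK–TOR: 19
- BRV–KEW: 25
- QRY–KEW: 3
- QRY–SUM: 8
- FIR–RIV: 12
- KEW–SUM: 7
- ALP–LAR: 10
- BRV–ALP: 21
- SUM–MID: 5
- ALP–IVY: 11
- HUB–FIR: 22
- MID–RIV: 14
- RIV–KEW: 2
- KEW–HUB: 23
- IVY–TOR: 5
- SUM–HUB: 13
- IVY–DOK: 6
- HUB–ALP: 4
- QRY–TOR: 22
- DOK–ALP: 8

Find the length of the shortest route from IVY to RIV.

Settle nodes by increasing distance from IVY:
IVY: 0
TOR: 5  (via IVY)
DOK: 6  (via IVY)
ALP: 11  (via IVY)
HUB: 15  (via ALP)
LAR: 21  (via ALP)
QRY: 27  (via TOR)
SUM: 28  (via HUB)
KEW: 30  (via QRY)
RIV: 32  (via KEW)
Shortest route: IVY–TOR–QRY–KEW–RIV = 32 min.

32 min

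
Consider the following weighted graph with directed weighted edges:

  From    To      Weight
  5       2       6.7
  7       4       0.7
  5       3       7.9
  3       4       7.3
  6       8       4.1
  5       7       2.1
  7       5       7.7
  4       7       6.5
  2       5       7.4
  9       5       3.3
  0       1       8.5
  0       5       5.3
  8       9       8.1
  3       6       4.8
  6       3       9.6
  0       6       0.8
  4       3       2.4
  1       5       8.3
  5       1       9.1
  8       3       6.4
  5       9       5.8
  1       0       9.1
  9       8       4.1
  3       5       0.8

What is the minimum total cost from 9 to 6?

13.3

Running Dijkstra from 9:
9: 0
5: 3.3  (via 9)
8: 4.1  (via 9)
7: 5.4  (via 5)
4: 6.1  (via 7)
3: 8.5  (via 4)
2: 10  (via 5)
1: 12.4  (via 5)
6: 13.3  (via 3)
Shortest route: 9–5–7–4–3–6 = 13.3.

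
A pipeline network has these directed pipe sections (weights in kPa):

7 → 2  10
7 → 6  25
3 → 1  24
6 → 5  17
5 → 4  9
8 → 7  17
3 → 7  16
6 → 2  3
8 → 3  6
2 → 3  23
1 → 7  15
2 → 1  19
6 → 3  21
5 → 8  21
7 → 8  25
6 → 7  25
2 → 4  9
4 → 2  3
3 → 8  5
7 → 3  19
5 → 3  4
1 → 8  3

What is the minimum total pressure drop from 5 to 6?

Shortest distances from 5:
5: 0
3: 4  (via 5)
4: 9  (via 5)
8: 9  (via 3)
2: 12  (via 4)
7: 20  (via 3)
1: 28  (via 3)
6: 45  (via 7)
Shortest route: 5–3–7–6 = 45 kPa.

45 kPa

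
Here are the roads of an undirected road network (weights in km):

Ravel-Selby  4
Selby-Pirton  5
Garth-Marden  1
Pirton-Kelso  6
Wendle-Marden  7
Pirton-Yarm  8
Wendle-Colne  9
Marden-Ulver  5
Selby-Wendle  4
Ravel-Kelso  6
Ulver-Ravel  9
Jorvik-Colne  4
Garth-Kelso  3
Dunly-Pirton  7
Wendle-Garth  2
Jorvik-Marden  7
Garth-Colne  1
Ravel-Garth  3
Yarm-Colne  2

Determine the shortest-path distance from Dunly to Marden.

Running Dijkstra from Dunly:
Dunly: 0
Pirton: 7  (via Dunly)
Selby: 12  (via Pirton)
Kelso: 13  (via Pirton)
Yarm: 15  (via Pirton)
Wendle: 16  (via Selby)
Garth: 16  (via Kelso)
Ravel: 16  (via Selby)
Marden: 17  (via Garth)
Shortest route: Dunly–Pirton–Kelso–Garth–Marden = 17 km.

17 km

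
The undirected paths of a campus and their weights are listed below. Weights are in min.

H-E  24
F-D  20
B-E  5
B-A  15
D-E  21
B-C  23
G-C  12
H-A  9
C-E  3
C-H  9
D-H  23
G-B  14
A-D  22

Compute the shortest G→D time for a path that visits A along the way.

Shortest G→A: G → B → A = 29
Shortest A→D: A → D = 22
Total via A: 29 + 22 = 51 min.

51 min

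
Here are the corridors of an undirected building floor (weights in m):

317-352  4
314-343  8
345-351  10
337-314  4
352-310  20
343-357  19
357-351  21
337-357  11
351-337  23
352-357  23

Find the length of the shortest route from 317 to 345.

Enumerating some paths:
317–352–357–337–351–345: 4+23+11+23+10 = 71
317–352–357–351–345: 4+23+21+10 = 58
Cheapest is 317–352–357–351–345 at 58 m.

58 m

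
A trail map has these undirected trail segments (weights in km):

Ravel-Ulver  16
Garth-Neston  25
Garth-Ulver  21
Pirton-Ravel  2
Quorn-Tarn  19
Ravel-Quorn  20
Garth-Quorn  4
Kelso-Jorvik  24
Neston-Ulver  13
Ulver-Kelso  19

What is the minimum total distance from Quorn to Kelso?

44 km

Shortest distances from Quorn:
Quorn: 0
Garth: 4  (via Quorn)
Tarn: 19  (via Quorn)
Ravel: 20  (via Quorn)
Pirton: 22  (via Ravel)
Ulver: 25  (via Garth)
Neston: 29  (via Garth)
Kelso: 44  (via Ulver)
Shortest route: Quorn → Garth → Ulver → Kelso = 44 km.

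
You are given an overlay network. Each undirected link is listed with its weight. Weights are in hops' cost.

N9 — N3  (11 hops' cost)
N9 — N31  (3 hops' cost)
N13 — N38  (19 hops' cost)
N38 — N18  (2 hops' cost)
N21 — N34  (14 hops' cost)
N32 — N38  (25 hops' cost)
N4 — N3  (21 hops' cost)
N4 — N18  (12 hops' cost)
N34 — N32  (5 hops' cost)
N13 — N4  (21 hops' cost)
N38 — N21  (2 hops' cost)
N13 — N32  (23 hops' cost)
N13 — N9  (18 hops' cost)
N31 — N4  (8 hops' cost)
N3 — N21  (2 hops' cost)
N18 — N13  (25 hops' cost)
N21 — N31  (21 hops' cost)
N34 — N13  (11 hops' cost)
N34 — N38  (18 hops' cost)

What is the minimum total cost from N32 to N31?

35 hops' cost

Settle nodes by increasing distance from N32:
N32: 0
N34: 5  (via N32)
N13: 16  (via N34)
N21: 19  (via N34)
N38: 21  (via N21)
N3: 21  (via N21)
N18: 23  (via N38)
N9: 32  (via N3)
N31: 35  (via N9)
Shortest route: N32–N34–N21–N3–N9–N31 = 35 hops' cost.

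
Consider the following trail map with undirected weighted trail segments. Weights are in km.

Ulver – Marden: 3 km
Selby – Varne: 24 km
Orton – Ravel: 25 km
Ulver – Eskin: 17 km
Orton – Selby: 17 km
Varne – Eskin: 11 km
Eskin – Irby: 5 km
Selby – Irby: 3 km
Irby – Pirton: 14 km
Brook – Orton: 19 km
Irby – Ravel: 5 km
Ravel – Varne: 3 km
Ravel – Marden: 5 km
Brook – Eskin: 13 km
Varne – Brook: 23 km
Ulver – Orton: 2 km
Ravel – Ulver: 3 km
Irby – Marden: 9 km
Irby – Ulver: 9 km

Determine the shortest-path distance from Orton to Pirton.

24 km

Enumerating some paths:
Orton → Ulver → Ravel → Irby → Pirton: 2+3+5+14 = 24
Orton → Ulver → Irby → Pirton: 2+9+14 = 25
Orton → Ulver → Marden → Irby → Pirton: 2+3+9+14 = 28
Orton → Ulver → Marden → Ravel → Irby → Pirton: 2+3+5+5+14 = 29
The minimum is 24 km via Orton → Ulver → Ravel → Irby → Pirton.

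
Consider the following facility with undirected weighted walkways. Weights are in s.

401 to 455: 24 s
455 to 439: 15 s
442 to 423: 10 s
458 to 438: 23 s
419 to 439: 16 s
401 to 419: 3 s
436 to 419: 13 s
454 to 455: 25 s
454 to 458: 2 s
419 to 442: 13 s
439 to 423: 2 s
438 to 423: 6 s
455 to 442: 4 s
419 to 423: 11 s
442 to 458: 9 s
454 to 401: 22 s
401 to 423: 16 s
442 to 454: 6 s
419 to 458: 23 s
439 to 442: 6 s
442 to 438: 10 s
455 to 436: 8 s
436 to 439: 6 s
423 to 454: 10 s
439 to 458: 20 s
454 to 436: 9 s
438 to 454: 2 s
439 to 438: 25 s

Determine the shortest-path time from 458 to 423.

10 s

Settle nodes by increasing distance from 458:
458: 0
454: 2  (via 458)
438: 4  (via 454)
442: 8  (via 454)
423: 10  (via 438)
Shortest route: 458 → 454 → 438 → 423 = 10 s.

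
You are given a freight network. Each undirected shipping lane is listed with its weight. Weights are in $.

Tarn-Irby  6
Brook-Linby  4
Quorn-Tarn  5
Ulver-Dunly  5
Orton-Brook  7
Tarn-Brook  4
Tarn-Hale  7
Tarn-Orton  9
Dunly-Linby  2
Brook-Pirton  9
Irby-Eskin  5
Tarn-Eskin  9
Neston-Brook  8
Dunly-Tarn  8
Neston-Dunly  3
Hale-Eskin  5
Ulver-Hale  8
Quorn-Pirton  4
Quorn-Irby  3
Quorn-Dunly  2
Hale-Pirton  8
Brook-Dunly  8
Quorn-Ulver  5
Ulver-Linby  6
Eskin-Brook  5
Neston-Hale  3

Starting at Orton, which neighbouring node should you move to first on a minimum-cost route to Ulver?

Brook

Compare a few routes:
Orton → Brook → Linby → Dunly → Ulver: 7+4+2+5 = 18
Orton → Brook → Linby → Ulver: 7+4+6 = 17
Cheapest is Orton → Brook → Linby → Ulver at $17.
So from Orton the first move is to Brook.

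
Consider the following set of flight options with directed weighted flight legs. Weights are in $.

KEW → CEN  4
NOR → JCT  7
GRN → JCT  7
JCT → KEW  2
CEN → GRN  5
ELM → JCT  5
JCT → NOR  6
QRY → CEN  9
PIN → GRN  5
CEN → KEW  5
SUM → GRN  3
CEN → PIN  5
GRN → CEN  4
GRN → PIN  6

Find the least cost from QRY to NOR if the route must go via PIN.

Best QRY to PIN: QRY → CEN → PIN costing 14
Shortest PIN→NOR: PIN → GRN → JCT → NOR = 18
Total via PIN: 14 + 18 = $32.

$32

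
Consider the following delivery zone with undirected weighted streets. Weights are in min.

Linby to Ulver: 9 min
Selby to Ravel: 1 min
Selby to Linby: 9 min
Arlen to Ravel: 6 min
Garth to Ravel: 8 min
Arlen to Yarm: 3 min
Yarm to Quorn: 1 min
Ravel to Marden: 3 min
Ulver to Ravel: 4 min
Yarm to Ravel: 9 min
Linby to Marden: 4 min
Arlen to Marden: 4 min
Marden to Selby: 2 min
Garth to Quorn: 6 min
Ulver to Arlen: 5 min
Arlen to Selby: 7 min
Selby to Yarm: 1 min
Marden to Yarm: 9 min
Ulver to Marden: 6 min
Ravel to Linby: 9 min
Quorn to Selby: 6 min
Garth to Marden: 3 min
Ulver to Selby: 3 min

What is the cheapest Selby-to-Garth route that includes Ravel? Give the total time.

7 min

Best Selby to Ravel: Selby–Ravel costing 1
Best Ravel to Garth: Ravel–Marden–Garth costing 6
Total via Ravel: 1 + 6 = 7 min.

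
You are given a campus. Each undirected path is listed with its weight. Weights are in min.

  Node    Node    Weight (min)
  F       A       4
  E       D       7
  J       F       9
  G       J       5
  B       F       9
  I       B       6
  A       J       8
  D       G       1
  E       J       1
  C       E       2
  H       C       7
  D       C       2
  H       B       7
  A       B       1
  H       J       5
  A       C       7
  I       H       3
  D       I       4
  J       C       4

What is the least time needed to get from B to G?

Candidate routes:
B - H - I - D - G: 7+3+4+1 = 15
B - I - D - G: 6+4+1 = 11
B - A - J - E - C - D - G: 1+8+1+2+2+1 = 15
B - A - J - G: 1+8+5 = 14
Cheapest is B - I - D - G at 11 min.

11 min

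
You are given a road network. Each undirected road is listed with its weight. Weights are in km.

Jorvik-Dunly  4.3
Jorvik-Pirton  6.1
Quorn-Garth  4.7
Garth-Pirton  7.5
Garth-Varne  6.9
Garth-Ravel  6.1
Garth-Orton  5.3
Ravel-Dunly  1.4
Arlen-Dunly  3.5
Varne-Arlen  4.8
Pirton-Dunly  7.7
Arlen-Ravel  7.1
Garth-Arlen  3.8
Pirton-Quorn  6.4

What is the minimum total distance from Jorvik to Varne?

12.6 km

Compare a few routes:
Jorvik–Dunly–Arlen–Varne: 4.3+3.5+4.8 = 12.6
Jorvik–Dunly–Ravel–Arlen–Varne: 4.3+1.4+7.1+4.8 = 17.6
Cheapest is Jorvik–Dunly–Arlen–Varne at 12.6 km.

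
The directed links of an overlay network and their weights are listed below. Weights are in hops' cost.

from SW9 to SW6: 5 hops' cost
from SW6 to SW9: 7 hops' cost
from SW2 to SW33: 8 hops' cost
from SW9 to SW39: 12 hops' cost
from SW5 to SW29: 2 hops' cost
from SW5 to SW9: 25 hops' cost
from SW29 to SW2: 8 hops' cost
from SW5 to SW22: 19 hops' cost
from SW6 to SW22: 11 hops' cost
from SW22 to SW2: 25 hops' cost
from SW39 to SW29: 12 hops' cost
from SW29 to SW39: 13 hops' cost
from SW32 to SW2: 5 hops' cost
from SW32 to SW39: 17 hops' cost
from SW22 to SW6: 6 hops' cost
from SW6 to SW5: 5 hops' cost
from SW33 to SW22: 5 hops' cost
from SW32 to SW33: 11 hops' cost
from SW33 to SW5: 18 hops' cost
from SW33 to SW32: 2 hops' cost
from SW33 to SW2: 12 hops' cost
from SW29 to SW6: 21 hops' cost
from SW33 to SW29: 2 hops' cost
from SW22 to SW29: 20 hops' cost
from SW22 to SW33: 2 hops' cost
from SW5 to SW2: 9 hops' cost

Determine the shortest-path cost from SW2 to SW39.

23 hops' cost

Enumerating some paths:
SW2 → SW33 → SW22 → SW6 → SW5 → SW29 → SW39: 8+5+6+5+2+13 = 39
SW2 → SW33 → SW22 → SW6 → SW9 → SW39: 8+5+6+7+12 = 38
SW2 → SW33 → SW29 → SW39: 8+2+13 = 23
SW2 → SW33 → SW32 → SW39: 8+2+17 = 27
Cheapest is SW2 → SW33 → SW29 → SW39 at 23 hops' cost.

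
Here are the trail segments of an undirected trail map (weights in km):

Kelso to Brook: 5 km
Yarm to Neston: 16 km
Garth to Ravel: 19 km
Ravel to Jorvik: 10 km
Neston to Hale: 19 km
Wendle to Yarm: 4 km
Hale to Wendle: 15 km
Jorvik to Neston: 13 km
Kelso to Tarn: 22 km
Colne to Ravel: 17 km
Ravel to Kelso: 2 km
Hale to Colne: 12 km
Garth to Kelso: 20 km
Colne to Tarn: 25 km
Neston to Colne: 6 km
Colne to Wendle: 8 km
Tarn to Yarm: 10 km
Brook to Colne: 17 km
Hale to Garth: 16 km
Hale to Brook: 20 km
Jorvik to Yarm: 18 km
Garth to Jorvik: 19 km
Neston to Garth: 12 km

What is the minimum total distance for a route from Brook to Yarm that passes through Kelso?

35 km

Best Brook to Kelso: Brook–Kelso costing 5
Shortest Kelso→Yarm: Kelso–Ravel–Jorvik–Yarm = 30
Total via Kelso: 5 + 30 = 35 km.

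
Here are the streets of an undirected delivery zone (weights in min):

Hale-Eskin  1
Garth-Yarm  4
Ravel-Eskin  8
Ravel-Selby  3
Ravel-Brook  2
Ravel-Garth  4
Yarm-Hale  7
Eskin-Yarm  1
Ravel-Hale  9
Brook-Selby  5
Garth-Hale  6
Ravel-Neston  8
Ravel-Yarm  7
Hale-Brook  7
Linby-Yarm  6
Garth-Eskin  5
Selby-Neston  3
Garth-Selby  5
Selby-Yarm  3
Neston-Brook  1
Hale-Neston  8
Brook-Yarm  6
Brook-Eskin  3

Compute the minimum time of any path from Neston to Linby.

Running Dijkstra from Neston:
Neston: 0
Brook: 1  (via Neston)
Selby: 3  (via Neston)
Ravel: 3  (via Brook)
Eskin: 4  (via Brook)
Hale: 5  (via Eskin)
Yarm: 5  (via Eskin)
Garth: 7  (via Ravel)
Linby: 11  (via Yarm)
Shortest route: Neston → Brook → Eskin → Yarm → Linby = 11 min.

11 min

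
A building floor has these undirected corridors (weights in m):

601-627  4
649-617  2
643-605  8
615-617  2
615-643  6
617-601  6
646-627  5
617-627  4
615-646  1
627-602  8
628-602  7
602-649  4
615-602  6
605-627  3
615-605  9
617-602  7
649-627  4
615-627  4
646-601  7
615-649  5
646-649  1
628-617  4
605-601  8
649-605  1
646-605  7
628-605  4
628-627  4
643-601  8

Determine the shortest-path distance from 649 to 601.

8 m

Compare a few routes:
649–617–627–601: 2+4+4 = 10
649–646–601: 1+7 = 8
649–605–601: 1+8 = 9
The minimum is 8 m via 649–646–601.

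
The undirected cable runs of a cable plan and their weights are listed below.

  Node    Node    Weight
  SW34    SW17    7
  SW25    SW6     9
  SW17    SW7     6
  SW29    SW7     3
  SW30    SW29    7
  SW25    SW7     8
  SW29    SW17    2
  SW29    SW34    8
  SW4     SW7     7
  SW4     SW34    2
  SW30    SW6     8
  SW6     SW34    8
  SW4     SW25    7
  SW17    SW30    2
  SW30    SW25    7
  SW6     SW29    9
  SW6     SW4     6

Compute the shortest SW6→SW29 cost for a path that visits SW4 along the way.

Best SW6 to SW4: SW6 → SW4 costing 6
Shortest SW4→SW29: SW4 → SW34 → SW29 = 10
Total via SW4: 6 + 10 = 16.

16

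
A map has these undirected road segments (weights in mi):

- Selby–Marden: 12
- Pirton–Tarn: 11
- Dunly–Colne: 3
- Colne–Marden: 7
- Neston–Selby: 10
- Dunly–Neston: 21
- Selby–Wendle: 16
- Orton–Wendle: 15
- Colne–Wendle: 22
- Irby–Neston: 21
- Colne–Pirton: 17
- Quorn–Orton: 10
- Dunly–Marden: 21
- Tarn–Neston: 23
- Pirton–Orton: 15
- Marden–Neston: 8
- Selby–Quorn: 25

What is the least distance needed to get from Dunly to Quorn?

Settle nodes by increasing distance from Dunly:
Dunly: 0
Colne: 3  (via Dunly)
Marden: 10  (via Colne)
Neston: 18  (via Marden)
Pirton: 20  (via Colne)
Selby: 22  (via Marden)
Wendle: 25  (via Colne)
Tarn: 31  (via Pirton)
Orton: 35  (via Pirton)
Irby: 39  (via Neston)
Quorn: 45  (via Orton)
Shortest route: Dunly → Colne → Pirton → Orton → Quorn = 45 mi.

45 mi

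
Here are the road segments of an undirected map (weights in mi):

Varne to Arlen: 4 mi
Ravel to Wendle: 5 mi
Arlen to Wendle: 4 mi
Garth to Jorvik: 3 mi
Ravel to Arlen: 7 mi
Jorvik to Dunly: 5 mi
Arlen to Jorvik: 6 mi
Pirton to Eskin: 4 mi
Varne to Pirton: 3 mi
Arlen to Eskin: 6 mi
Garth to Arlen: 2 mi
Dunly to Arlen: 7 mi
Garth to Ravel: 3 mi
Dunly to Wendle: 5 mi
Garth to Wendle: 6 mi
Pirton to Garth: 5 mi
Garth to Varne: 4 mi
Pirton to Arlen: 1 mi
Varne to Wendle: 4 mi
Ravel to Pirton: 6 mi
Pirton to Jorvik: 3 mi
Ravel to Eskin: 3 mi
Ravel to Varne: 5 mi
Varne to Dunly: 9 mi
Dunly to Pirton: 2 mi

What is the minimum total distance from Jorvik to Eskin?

7 mi

Shortest distances from Jorvik:
Jorvik: 0
Pirton: 3  (via Jorvik)
Garth: 3  (via Jorvik)
Arlen: 4  (via Pirton)
Dunly: 5  (via Jorvik)
Ravel: 6  (via Garth)
Varne: 6  (via Pirton)
Eskin: 7  (via Pirton)
Shortest route: Jorvik → Pirton → Eskin = 7 mi.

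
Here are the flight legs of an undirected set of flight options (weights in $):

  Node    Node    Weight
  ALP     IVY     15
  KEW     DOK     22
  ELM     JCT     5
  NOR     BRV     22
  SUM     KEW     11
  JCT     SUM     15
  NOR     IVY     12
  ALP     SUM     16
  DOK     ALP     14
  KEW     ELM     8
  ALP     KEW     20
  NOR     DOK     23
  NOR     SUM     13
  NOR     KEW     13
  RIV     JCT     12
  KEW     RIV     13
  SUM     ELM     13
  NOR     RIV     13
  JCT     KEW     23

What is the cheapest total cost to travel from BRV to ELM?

Candidate routes:
BRV - NOR - SUM - KEW - ELM: 22+13+11+8 = 54
BRV - NOR - RIV - JCT - ELM: 22+13+12+5 = 52
BRV - NOR - SUM - ELM: 22+13+13 = 48
BRV - NOR - KEW - ELM: 22+13+8 = 43
Cheapest is BRV - NOR - KEW - ELM at $43.

$43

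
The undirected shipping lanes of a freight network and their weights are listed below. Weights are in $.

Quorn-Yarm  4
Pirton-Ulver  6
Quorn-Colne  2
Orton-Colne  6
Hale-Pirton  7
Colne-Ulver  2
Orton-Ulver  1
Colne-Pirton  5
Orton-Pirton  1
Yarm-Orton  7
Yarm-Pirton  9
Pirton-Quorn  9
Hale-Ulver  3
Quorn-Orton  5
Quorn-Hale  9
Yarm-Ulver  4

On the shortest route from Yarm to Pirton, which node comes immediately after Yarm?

Candidate routes:
Yarm - Pirton: 9 = 9
Yarm - Ulver - Orton - Pirton: 4+1+1 = 6
Yarm - Orton - Pirton: 7+1 = 8
The minimum is $6 via Yarm - Ulver - Orton - Pirton.
So from Yarm the first move is to Ulver.

Ulver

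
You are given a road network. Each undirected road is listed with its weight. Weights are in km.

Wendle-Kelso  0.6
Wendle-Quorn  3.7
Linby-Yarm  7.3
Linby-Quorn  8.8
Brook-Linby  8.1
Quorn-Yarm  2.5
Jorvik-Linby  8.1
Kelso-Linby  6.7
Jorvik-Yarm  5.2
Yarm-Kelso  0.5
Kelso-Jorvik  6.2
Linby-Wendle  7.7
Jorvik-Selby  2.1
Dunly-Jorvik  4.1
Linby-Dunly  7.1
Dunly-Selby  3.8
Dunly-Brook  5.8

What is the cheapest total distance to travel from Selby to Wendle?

8.4 km

Enumerating some paths:
Selby - Jorvik - Yarm - Kelso - Wendle: 2.1+5.2+0.5+0.6 = 8.4
Selby - Jorvik - Kelso - Wendle: 2.1+6.2+0.6 = 8.9
Cheapest is Selby - Jorvik - Yarm - Kelso - Wendle at 8.4 km.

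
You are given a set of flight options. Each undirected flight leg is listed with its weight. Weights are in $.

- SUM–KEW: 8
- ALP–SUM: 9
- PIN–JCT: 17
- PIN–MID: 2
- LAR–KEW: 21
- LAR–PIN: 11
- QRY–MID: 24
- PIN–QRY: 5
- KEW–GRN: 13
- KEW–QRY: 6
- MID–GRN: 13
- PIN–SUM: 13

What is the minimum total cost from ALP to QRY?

$23

Enumerating some paths:
ALP - SUM - PIN - QRY: 9+13+5 = 27
ALP - SUM - PIN - MID - QRY: 9+13+2+24 = 48
ALP - SUM - KEW - QRY: 9+8+6 = 23
The minimum is $23 via ALP - SUM - KEW - QRY.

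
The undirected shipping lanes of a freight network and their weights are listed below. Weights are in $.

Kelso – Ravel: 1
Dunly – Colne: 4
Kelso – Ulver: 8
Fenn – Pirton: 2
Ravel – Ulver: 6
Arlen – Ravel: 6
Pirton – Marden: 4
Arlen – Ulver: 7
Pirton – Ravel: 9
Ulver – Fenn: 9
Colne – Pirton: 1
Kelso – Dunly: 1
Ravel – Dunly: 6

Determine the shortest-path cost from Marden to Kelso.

$10

Shortest distances from Marden:
Marden: 0
Pirton: 4  (via Marden)
Colne: 5  (via Pirton)
Fenn: 6  (via Pirton)
Dunly: 9  (via Colne)
Kelso: 10  (via Dunly)
Shortest route: Marden–Pirton–Colne–Dunly–Kelso = $10.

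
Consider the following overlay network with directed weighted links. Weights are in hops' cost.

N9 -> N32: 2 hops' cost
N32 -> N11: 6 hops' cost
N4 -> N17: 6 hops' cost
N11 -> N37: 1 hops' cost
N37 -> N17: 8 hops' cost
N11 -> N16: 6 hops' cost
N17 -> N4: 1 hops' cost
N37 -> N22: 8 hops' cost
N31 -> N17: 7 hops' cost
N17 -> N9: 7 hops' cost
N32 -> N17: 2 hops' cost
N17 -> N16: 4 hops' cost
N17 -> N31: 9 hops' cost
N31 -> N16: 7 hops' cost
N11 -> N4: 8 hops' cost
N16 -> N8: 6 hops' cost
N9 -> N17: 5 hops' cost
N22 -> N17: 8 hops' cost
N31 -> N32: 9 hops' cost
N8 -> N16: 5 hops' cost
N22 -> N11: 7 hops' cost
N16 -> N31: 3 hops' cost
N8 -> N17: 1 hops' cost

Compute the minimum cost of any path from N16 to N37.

19 hops' cost

Candidate routes:
N16 → N8 → N17 → N31 → N32 → N11 → N37: 6+1+9+9+6+1 = 32
N16 → N31 → N32 → N11 → N37: 3+9+6+1 = 19
N16 → N8 → N17 → N9 → N32 → N11 → N37: 6+1+7+2+6+1 = 23
N16 → N31 → N17 → N9 → N32 → N11 → N37: 3+7+7+2+6+1 = 26
The minimum is 19 hops' cost via N16 → N31 → N32 → N11 → N37.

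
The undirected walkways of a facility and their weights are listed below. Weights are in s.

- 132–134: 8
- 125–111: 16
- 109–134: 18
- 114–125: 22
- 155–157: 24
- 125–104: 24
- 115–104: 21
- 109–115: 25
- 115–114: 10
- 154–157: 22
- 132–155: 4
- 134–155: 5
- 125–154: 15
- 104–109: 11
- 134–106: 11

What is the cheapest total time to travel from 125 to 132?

61 s

Shortest distances from 125:
125: 0
154: 15  (via 125)
111: 16  (via 125)
114: 22  (via 125)
104: 24  (via 125)
115: 32  (via 114)
109: 35  (via 104)
157: 37  (via 154)
134: 53  (via 109)
155: 58  (via 134)
132: 61  (via 134)
Shortest route: 125 → 104 → 109 → 134 → 132 = 61 s.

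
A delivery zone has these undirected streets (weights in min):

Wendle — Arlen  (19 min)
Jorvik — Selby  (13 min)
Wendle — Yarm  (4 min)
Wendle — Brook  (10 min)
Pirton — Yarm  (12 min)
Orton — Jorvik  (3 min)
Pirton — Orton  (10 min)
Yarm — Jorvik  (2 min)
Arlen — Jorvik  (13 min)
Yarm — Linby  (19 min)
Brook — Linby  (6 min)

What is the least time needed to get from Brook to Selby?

Settle nodes by increasing distance from Brook:
Brook: 0
Linby: 6  (via Brook)
Wendle: 10  (via Brook)
Yarm: 14  (via Wendle)
Jorvik: 16  (via Yarm)
Orton: 19  (via Jorvik)
Pirton: 26  (via Yarm)
Arlen: 29  (via Wendle)
Selby: 29  (via Jorvik)
Shortest route: Brook–Wendle–Yarm–Jorvik–Selby = 29 min.

29 min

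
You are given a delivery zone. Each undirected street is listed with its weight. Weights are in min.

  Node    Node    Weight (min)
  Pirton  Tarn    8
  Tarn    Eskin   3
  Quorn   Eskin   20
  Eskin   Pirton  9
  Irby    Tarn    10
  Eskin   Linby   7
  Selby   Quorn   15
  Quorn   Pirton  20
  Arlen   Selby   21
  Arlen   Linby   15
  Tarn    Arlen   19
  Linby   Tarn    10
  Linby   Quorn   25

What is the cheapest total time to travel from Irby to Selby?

48 min

Settle nodes by increasing distance from Irby:
Irby: 0
Tarn: 10  (via Irby)
Eskin: 13  (via Tarn)
Pirton: 18  (via Tarn)
Linby: 20  (via Tarn)
Arlen: 29  (via Tarn)
Quorn: 33  (via Eskin)
Selby: 48  (via Quorn)
Shortest route: Irby → Tarn → Eskin → Quorn → Selby = 48 min.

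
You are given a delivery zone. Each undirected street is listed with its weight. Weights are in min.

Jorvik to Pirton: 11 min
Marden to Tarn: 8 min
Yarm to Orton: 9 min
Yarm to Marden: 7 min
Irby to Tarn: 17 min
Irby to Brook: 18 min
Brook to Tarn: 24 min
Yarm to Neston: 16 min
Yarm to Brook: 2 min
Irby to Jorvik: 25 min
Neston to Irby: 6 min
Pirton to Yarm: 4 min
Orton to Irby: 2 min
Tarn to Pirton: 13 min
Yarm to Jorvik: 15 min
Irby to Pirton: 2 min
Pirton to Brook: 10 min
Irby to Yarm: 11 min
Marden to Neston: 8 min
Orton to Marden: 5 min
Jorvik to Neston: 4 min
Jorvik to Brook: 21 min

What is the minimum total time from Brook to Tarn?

17 min

Compare a few routes:
Brook–Yarm–Pirton–Tarn: 2+4+13 = 19
Brook–Yarm–Pirton–Irby–Orton–Marden–Tarn: 2+4+2+2+5+8 = 23
Brook–Yarm–Marden–Tarn: 2+7+8 = 17
The minimum is 17 min via Brook–Yarm–Marden–Tarn.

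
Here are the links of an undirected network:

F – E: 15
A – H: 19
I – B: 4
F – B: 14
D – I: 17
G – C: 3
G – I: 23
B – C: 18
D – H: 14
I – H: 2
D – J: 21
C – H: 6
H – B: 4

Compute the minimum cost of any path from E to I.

Enumerating some paths:
E - F - B - H - I: 15+14+4+2 = 35
E - F - B - I: 15+14+4 = 33
The minimum is 33 via E - F - B - I.

33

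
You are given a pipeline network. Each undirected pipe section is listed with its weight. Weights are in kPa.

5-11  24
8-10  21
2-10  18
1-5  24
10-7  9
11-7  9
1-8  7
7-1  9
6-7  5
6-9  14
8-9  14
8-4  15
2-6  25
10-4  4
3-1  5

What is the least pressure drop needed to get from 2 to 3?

41 kPa

Running Dijkstra from 2:
2: 0
10: 18  (via 2)
4: 22  (via 10)
6: 25  (via 2)
7: 27  (via 10)
1: 36  (via 7)
11: 36  (via 7)
8: 37  (via 4)
9: 39  (via 6)
3: 41  (via 1)
Shortest route: 2 → 10 → 7 → 1 → 3 = 41 kPa.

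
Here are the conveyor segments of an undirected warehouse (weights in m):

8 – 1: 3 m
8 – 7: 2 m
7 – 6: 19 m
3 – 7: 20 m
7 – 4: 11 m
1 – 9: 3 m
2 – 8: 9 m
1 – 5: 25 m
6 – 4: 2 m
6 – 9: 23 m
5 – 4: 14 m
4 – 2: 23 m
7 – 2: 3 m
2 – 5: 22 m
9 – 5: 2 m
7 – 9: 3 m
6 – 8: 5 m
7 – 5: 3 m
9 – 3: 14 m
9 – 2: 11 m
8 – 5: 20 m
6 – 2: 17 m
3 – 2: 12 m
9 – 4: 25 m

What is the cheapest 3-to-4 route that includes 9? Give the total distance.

Shortest 3→9: 3 → 9 = 14
Shortest 9→4: 9 → 7 → 8 → 6 → 4 = 12
Total via 9: 14 + 12 = 26 m.

26 m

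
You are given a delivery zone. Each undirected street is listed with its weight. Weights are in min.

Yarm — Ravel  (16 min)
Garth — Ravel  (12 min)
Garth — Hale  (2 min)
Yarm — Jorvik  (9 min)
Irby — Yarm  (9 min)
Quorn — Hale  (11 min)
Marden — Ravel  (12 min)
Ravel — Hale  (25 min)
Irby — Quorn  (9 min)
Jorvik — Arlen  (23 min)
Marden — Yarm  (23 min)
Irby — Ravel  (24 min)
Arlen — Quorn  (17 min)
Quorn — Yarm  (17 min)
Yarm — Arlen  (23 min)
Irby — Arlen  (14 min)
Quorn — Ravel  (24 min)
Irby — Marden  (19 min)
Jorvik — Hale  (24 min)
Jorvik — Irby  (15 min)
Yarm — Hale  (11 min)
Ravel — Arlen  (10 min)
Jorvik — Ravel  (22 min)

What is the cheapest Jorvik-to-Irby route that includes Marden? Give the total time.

Shortest Jorvik→Marden: Jorvik → Yarm → Marden = 32
Best Marden to Irby: Marden → Irby costing 19
Total via Marden: 32 + 19 = 51 min.

51 min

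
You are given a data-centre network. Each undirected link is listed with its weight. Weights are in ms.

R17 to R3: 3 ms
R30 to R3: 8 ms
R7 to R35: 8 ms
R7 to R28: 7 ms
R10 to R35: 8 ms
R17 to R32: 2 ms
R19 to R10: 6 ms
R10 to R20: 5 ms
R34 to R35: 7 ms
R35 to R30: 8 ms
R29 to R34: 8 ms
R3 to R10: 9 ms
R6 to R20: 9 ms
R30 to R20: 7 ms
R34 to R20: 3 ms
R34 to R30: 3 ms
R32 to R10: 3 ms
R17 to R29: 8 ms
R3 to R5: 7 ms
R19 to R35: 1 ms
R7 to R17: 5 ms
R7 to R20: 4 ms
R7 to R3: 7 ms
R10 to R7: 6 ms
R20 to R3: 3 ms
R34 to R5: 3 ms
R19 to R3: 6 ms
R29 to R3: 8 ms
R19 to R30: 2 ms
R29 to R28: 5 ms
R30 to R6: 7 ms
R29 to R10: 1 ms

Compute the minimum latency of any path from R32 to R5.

Shortest distances from R32:
R32: 0
R17: 2  (via R32)
R10: 3  (via R32)
R29: 4  (via R10)
R3: 5  (via R17)
R7: 7  (via R17)
R20: 8  (via R10)
R28: 9  (via R29)
R19: 9  (via R10)
R35: 10  (via R19)
R34: 11  (via R20)
R30: 11  (via R19)
R5: 12  (via R3)
Shortest route: R32 → R17 → R3 → R5 = 12 ms.

12 ms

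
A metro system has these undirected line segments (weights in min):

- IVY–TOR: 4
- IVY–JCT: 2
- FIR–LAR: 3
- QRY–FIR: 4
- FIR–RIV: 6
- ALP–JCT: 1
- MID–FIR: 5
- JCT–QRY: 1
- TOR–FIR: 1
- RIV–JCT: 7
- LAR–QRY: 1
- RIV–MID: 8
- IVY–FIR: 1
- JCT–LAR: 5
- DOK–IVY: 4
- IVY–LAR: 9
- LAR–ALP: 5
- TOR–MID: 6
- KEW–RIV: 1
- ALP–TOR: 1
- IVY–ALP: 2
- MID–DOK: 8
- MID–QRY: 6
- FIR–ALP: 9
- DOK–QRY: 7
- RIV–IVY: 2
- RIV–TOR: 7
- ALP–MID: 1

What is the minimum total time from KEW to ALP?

5 min

Enumerating some paths:
KEW–RIV–IVY–JCT–ALP: 1+2+2+1 = 6
KEW–RIV–IVY–FIR–TOR–ALP: 1+2+1+1+1 = 6
KEW–RIV–IVY–ALP: 1+2+2 = 5
Cheapest is KEW–RIV–IVY–ALP at 5 min.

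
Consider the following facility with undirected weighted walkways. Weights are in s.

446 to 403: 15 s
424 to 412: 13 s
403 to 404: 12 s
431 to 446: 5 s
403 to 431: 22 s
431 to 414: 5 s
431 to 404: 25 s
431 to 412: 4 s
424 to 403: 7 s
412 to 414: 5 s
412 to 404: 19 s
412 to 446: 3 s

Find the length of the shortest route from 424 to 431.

Candidate routes:
424–412–414–431: 13+5+5 = 23
424–412–431: 13+4 = 17
424–403–446–431: 7+15+5 = 27
424–412–446–431: 13+3+5 = 21
Cheapest is 424–412–431 at 17 s.

17 s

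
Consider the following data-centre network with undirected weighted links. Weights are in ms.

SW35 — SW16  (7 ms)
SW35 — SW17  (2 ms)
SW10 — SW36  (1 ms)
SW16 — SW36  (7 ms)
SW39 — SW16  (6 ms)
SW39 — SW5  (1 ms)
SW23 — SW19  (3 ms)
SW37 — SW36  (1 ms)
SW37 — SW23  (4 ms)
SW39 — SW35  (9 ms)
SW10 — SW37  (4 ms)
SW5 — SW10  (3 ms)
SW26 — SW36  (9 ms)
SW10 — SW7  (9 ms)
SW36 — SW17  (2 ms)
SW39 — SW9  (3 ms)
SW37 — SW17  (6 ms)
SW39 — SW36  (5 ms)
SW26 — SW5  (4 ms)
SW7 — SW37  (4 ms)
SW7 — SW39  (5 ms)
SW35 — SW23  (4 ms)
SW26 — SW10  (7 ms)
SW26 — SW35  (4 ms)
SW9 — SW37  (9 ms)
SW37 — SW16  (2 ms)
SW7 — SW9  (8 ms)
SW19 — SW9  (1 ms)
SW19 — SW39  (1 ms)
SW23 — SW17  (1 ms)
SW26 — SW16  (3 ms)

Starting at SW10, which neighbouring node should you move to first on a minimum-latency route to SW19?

SW5

Candidate routes:
SW10–SW5–SW39–SW19: 3+1+1 = 5
SW10–SW36–SW39–SW19: 1+5+1 = 7
SW10–SW36–SW17–SW23–SW19: 1+2+1+3 = 7
Cheapest is SW10–SW5–SW39–SW19 at 5 ms.
So from SW10 the first move is to SW5.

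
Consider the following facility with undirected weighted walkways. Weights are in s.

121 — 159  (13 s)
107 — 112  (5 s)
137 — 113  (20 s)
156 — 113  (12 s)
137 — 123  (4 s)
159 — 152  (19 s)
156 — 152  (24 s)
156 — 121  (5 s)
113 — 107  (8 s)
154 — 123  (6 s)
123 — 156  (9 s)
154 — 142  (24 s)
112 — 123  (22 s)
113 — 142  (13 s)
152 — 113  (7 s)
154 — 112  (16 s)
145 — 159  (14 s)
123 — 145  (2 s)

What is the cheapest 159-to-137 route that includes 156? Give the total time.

31 s

Best 159 to 156: 159 → 121 → 156 costing 18
Best 156 to 137: 156 → 123 → 137 costing 13
Total via 156: 18 + 13 = 31 s.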